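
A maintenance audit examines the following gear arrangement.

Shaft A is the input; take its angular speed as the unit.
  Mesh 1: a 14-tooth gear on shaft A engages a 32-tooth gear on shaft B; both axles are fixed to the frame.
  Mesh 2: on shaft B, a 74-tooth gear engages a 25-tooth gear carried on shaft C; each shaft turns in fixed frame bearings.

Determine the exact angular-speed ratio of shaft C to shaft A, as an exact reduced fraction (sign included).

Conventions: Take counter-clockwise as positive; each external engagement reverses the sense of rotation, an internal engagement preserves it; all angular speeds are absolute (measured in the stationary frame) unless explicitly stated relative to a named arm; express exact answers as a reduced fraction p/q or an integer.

259/200

class = fixed-axis compound train [2 meshes; 2 ratios multiply, 2 sense flips]
mesh 1 [14T→32T]: running ratio 7/16, sense −
mesh 2 [74T→25T]: running ratio 259/200, sense +
ω_out/ω_in = 259/200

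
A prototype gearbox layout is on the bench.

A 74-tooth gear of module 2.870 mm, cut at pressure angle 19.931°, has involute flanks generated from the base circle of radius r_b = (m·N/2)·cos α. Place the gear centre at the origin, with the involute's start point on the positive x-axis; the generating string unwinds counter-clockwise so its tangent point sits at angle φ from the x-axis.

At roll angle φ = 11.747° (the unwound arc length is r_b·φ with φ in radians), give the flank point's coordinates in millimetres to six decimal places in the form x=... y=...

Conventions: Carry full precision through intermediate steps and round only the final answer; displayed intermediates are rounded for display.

single-mesh involute tooth geometry (74T wheel at module 2.870)
pitch radius r_p = m·N/2 = 2.870·74/2 = 106.190000
base radius r_b = r_p·cos α = 106.190000·cos 19.931° = 99.829625
roll angle φ = 11.747° = 0.20502383 rad
x = r_b·(cos φ + φ·sin φ) = 101.905786
y = r_b·(sin φ − φ·cos φ) = 0.285578

x=101.905786 y=0.285578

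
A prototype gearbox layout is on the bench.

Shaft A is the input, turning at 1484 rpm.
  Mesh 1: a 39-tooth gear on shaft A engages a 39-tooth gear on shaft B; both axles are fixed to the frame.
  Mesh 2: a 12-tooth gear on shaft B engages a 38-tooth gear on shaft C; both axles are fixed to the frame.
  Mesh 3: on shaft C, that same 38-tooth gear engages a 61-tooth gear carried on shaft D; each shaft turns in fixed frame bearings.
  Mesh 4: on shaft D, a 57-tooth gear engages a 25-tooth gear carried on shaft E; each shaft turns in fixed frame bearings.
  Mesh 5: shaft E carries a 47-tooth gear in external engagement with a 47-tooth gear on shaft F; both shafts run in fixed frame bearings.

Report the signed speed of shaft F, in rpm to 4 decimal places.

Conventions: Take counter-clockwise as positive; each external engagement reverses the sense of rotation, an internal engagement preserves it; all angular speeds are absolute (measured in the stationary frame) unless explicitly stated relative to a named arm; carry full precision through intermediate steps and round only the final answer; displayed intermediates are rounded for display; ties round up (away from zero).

recognized (6 fixed axles, 5 meshes): fixed-axis compound train
mesh 1 [39T→39T]: ω = 1484.0000×39/39 = 1484.0000 rpm, sense flips to −
mesh 2 [12T→38T]: ω = 1484.0000×12/38 = 468.6316 rpm, sense flips to +
mesh 3 [38T→61T]: ω = 468.6316×38/61 = 291.9344 rpm, sense flips to −
mesh 4 [57T→25T]: ω = 291.9344×57/25 = 665.6105 rpm, sense flips to +
mesh 5 [47T→47T]: ω = 665.6105×47/47 = 665.6105 rpm, sense flips to −
signed output speed = -665.6105 rpm

-665.6105 rpm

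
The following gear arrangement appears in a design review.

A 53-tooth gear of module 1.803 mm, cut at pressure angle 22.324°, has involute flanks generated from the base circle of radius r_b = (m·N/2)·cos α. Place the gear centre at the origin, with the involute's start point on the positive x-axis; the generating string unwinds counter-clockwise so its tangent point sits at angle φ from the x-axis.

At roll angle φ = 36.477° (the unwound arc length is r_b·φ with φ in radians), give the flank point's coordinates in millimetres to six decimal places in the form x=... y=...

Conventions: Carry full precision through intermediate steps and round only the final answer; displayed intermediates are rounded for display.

x=52.268228 y=3.649804

class = single-mesh tooth geometry [base-circle involute, m = 1.803, 53T]
pitch radius r_p = m·N/2 = 1.803·53/2 = 47.779500
base radius r_b = r_p·cos α = 47.779500·cos 22.324° = 44.198459
roll angle φ = 36.477° = 0.63664375 rad
x = r_b·(cos φ + φ·sin φ) = 52.268228
y = r_b·(sin φ − φ·cos φ) = 3.649804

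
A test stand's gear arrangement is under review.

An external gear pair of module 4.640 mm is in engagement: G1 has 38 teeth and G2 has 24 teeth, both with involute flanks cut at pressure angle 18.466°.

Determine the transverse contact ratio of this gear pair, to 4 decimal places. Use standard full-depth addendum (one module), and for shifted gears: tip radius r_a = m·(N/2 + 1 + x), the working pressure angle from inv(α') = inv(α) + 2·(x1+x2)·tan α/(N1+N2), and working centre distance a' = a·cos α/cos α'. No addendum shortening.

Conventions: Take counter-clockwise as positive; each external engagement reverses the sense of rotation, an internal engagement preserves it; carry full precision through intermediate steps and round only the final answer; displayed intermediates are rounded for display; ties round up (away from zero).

1.7231

topology: single-mesh involute geometry — m = 4.640, 38T/24T pair
base radii: r_b1 = 83.620799, r_b2 = 52.813136
tip radii: r_a1 = 92.800000, r_a2 = 60.320000
no profile shift: α' = α, a' = a
action lengths: √(r_a1²−r_b1²) = 40.241795, √(r_a2²−r_b2²) = 29.142324
base pitch p_b = π·m·cos α = 13.826447
CR = (40.241795 + 29.142324 − 143.840000·sin 18.46600°)/13.826447 = 1.723073
contact ratio ≈ 1.7231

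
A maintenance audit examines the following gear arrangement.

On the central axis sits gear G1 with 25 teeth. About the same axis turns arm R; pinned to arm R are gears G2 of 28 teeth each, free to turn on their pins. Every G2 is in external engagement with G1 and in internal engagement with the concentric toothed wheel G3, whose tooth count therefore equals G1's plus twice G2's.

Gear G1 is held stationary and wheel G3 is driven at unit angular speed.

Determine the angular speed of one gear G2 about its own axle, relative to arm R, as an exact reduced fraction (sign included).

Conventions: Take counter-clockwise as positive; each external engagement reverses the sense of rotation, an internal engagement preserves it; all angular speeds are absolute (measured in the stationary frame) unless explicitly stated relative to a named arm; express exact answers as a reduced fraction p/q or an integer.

2025/2968

recognized (axles ride arm R): planetary set, 25/28/81 teeth
ring teeth: 25 + 2·28 = 81
25(ω_sun−ω_arm) = −81(ω_ring−ω_arm),  ω_sun = 0, ω_ring = 1
25(0−ω_arm) = −81(1−ω_arm)  ⇒  106·ω_arm = 81  ⇒  ω_arm = 81/106
sun–planet mesh: 25·(0−81/106) = −28·(ω_p−ω_arm)  ⇒  ω_p−ω_arm = 2025/2968
exact speed ratio = 2025/2968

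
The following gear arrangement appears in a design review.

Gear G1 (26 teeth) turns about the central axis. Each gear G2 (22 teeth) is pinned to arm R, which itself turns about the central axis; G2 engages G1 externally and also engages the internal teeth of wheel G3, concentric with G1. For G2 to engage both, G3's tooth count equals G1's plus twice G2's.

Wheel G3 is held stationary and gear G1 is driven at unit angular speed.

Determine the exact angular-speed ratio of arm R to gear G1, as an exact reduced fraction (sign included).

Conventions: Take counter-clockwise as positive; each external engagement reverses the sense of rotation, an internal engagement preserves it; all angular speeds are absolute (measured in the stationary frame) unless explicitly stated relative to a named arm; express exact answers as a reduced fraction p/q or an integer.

topology: planetary set — G1 26T / G2 22T / G3 70T, arm = carrier (Willis)
ring teeth: 26 + 2·22 = 70
26(ω_sun−ω_arm) = −70(ω_ring−ω_arm),  ω_ring = 0, ω_sun = 1
26(1−ω_arm) = −70(0−ω_arm)  ⇒  96·ω_arm = 26  ⇒  ω_arm = 13/48
ω_out/ω_in = 13/48

13/48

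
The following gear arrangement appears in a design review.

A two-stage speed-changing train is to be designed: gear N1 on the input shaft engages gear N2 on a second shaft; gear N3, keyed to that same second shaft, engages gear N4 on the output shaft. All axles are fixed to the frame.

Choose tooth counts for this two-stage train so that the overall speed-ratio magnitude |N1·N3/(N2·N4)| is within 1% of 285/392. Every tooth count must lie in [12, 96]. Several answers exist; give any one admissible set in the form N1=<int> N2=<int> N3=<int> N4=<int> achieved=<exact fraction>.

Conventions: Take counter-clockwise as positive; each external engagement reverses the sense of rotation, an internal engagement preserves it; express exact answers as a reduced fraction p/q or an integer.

class = fixed-axis compound train [2-stage, 285/392 wanted]
target = 285/392 in lowest terms: an exact hit needs N1·N3 = k·285 and N2·N4 = k·392 for one integer k, every count in [12, 96]; additionally prefer no 1:1 stage (N1 ≠ N2, N3 ≠ N4)
k = 1: N1·N3 = 285 = 15·19, N2·N4 = 392 = 14·28
achieved = 15·19/(14·28) = 285/392; |achieved − target| = 0 ≤ 57/7840 ✓

N1=15 N2=14 N3=19 N4=28 achieved=285/392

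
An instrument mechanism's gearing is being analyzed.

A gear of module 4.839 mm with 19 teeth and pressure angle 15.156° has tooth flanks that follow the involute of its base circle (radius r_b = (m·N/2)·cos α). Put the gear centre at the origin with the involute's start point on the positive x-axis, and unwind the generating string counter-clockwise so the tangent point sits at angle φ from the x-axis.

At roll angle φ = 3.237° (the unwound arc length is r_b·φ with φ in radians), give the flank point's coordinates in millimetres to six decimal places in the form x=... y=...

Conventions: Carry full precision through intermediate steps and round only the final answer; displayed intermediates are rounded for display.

x=44.442290 y=0.002666

recognized (one wheel, involute flank): single-mesh tooth geometry, m = 4.839, N = 19
pitch radius r_p = m·N/2 = 4.839·19/2 = 45.970500
base radius r_b = r_p·cos α = 45.970500·cos 15.156° = 44.371534
roll angle φ = 3.237° = 0.05649631 rad
x = r_b·(cos φ + φ·sin φ) = 44.442290
y = r_b·(sin φ − φ·cos φ) = 0.002666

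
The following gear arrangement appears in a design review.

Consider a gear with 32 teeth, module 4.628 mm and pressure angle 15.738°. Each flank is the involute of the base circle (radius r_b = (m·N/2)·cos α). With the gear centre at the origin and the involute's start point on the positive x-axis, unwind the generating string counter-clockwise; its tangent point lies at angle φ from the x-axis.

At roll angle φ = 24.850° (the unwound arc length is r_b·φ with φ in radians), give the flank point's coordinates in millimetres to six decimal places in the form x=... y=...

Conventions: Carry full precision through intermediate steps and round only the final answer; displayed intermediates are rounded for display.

x=77.663559 y=1.902033

topology: single-mesh involute geometry — m = 4.628, N = 32
pitch radius r_p = m·N/2 = 4.628·32/2 = 74.048000
base radius r_b = r_p·cos α = 74.048000·cos 15.738° = 71.272093
roll angle φ = 24.850° = 0.43371432 rad
x = r_b·(cos φ + φ·sin φ) = 77.663559
y = r_b·(sin φ − φ·cos φ) = 1.902033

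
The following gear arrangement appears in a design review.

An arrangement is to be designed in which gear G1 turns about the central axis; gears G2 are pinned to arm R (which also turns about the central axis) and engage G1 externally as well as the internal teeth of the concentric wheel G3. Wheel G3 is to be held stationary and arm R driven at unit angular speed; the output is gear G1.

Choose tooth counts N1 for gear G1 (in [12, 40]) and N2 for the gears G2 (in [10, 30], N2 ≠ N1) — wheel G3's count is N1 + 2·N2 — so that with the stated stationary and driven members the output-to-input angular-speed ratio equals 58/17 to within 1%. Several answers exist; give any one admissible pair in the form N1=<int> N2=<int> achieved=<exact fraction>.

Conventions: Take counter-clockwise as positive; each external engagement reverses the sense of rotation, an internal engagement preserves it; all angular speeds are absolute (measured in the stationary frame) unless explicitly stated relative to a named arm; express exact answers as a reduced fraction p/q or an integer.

N1=17 N2=12 achieved=58/17

class = planetary set [ratio 58/17 wanted; Willis about the carrier]
Willis with ω_ring = 0: ω_sun/ω_arm = (N1+N3)/N1; set equal to 58/17  ⇒  N3/N1 = 58/17 − 1 = 41/17
N3 = N1 + 2·N2  ⇒  N2/N1 = (N3/N1 − 1)/2 = (41/17 − 1)/2 = 12/17
smallest multiple with N1 ≥ 12 and N2 ≥ 10: k = 1  ⇒  N1 = 1·17 = 17, N2 = 1·12 = 12 (N1 ≤ 40, N2 ≤ 30, N2 ≠ N1 ✓), N3 = 17 + 2·12 = 41
check: (N1+N3)/N1 with N1 = 17, N3 = 41 gives 58/17; |achieved − target| = 0 ≤ 29/850 ✓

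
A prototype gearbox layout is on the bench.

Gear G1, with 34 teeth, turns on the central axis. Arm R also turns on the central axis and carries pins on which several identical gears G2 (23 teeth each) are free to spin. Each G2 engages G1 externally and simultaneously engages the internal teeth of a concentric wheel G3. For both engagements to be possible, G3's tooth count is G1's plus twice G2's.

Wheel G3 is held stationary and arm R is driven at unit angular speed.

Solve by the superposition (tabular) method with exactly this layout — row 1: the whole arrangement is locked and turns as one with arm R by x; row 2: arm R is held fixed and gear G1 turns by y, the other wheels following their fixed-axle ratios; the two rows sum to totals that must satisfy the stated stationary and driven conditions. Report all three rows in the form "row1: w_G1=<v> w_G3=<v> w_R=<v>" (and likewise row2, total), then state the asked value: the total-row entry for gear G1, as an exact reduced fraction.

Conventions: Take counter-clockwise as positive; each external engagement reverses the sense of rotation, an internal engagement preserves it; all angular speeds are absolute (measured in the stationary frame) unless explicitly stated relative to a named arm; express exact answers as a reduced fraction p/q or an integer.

planetary set (34T centre, 23T on arm, 80T internal) — Willis relation
row 1: whole set turns with the arm by x
row 2 (arm held, sun turns y): ω_ring = −(34/80)·y, ω_arm = 0
boundary: total ω_ring = x − (34/80)·y = 0 and total ω_arm = x = 1  ⇒  y = 40/17, x = 1
row 2 ring = −(34/80)·40/17 = -1
totals (row 1 + row 2): sun 1 + 40/17 = 57/17, ring 1 + (-1) = 0, arm 1 + 0 = 1
asked cell (total, sun) = 57/17

row1: w_G1=1 w_G3=1 w_R=1
row2: w_G1=40/17 w_G3=-1 w_R=0
total: w_G1=57/17 w_G3=0 w_R=1
asked value: 57/17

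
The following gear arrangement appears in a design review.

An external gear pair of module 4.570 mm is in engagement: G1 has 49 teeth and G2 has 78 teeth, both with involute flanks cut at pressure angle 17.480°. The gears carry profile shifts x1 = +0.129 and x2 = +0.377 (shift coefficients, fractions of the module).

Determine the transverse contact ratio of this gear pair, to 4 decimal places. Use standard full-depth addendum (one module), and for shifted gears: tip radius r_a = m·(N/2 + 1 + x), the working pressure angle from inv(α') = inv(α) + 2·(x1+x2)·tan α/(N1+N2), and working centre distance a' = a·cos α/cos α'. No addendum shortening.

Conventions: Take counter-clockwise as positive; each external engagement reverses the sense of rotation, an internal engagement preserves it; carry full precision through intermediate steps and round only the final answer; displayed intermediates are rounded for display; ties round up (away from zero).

single-mesh involute tooth geometry (49T engaging 78T at module 4.570)
base radii: r_b1 = 106.794664, r_b2 = 169.999670
tip radii: r_a1 = 117.124530, r_a2 = 184.522890
inv(α') = inv(17.480°) + 2·(+0.129+0.377)·tan α/(49+78) = 0.01234091  ⇒  α' = 18.81731°
a' = a·cos α / cos α' = 290.1950·cos 17.480°/cos 18.81731° = 292.423843
action lengths: √(r_a1²−r_b1²) = 48.094232, √(r_a2²−r_b2²) = 71.755203
base pitch p_b = π·m·cos α = 13.694095
CR = (48.094232 + 71.755203 − 292.423843·sin 18.81731°)/13.694095 = 1.864135
contact ratio ≈ 1.8641

1.8641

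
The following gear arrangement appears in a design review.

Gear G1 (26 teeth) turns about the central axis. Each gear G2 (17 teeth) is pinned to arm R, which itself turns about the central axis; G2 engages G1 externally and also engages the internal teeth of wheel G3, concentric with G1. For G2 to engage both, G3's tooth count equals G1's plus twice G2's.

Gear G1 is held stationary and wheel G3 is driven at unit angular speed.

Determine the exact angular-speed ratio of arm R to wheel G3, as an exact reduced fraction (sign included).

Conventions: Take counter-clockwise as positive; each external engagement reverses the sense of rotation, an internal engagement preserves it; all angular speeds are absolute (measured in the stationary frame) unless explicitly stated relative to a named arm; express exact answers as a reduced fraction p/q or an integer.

30/43

class = planetary set [G3 = 26+2·17 = 60; Willis about the carrier]
ring teeth: 26 + 2·17 = 60
26(ω_sun−ω_arm) = −60(ω_ring−ω_arm),  ω_sun = 0, ω_ring = 1
26(0−ω_arm) = −60(1−ω_arm)  ⇒  86·ω_arm = 60  ⇒  ω_arm = 30/43
ω_out/ω_in = 30/43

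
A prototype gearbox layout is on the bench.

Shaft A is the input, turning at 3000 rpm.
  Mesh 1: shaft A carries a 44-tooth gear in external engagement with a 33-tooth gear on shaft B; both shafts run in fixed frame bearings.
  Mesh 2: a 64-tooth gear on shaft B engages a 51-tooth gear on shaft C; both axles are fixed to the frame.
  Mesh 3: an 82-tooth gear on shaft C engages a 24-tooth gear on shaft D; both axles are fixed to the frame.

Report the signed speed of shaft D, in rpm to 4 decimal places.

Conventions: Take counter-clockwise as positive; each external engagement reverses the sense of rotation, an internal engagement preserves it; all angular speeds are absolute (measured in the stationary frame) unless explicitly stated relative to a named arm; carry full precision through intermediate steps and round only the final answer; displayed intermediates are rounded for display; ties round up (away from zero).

recognized (4 fixed axles, 3 meshes): fixed-axis compound train
mesh 1 [44T→33T]: ω = 3000.0000×44/33 = 4000.0000 rpm, sense flips to −
mesh 2 [64T→51T]: ω = 4000.0000×64/51 = 5019.6078 rpm, sense flips to +
mesh 3 [82T→24T]: ω = 5019.6078×82/24 = 17150.3268 rpm, sense flips to −
signed output speed = -17150.3268 rpm

-17150.3268 rpm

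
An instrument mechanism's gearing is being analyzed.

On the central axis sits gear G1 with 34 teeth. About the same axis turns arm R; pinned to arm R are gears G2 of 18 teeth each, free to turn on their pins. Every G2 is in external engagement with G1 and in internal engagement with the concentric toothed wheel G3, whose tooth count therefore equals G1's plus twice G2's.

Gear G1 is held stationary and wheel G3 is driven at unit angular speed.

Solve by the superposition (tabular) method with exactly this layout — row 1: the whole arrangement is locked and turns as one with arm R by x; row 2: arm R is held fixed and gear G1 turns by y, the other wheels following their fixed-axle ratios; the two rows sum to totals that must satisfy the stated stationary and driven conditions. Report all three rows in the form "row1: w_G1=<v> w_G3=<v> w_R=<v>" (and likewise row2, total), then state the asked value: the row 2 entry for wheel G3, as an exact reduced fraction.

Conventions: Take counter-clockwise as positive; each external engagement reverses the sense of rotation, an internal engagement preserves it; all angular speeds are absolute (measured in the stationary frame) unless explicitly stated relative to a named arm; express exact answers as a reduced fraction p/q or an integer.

row1: w_G1=35/52 w_G3=35/52 w_R=35/52
row2: w_G1=-35/52 w_G3=17/52 w_R=0
total: w_G1=0 w_G3=1 w_R=35/52
asked value: 17/52

topology: planetary set — G1 34T / G2 18T / G3 70T, arm = carrier (Willis)
row 1 (train locked, turned with arm): all members turn x
superposition row 2 [arm held]: sun y, ring −(34/70)·y, arm 0
boundary: total ω_sun = x + y = 0 and total ω_ring = x − (34/70)·y = 1  ⇒  y = -35/52, x = 35/52
row 2 ring = −(34/70)·(-35/52) = 17/52
totals (row 1 + row 2): sun 35/52 + (-35/52) = 0, ring 35/52 + 17/52 = 1, arm 35/52 + 0 = 35/52
asked cell (row2, ring) = 17/52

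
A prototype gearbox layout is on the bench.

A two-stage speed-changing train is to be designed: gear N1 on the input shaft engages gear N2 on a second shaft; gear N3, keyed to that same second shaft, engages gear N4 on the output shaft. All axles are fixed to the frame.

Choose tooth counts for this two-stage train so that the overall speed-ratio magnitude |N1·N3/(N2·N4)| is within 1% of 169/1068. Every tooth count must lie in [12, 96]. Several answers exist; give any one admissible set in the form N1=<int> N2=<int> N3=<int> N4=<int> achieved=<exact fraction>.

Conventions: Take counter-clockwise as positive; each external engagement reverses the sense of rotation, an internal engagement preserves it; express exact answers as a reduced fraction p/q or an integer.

N1=13 N2=12 N3=13 N4=89 achieved=169/1068

2-stage fixed-axis compound train for ratio 169/1068
target = 169/1068 in lowest terms: an exact hit needs N1·N3 = k·169 and N2·N4 = k·1068 for one integer k, every count in [12, 96]; additionally prefer no 1:1 stage (N1 ≠ N2, N3 ≠ N4)
k = 1: N1·N3 = 169 = 13·13, N2·N4 = 1068 = 12·89
achieved = 13·13/(12·89) = 169/1068; |achieved − target| = 0 ≤ 169/106800 ✓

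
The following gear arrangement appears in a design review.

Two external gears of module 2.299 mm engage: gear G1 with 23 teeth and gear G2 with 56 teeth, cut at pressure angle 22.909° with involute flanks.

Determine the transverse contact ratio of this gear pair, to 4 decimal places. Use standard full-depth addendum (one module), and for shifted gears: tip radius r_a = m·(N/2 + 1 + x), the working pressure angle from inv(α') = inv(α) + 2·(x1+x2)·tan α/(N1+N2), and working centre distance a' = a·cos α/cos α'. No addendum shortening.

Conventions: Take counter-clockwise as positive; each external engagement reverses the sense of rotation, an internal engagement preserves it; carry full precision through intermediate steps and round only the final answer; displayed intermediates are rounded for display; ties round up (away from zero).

recognized (one external pair, fixed centres): single-mesh tooth geometry, m = 2.299, N1 = 23, N2 = 56
base radii: r_b1 = 24.353144, r_b2 = 59.294612
tip radii: r_a1 = 28.737500, r_a2 = 66.671000
no profile shift: α' = α, a' = a
action lengths: √(r_a1²−r_b1²) = 15.256745, √(r_a2²−r_b2²) = 30.482311
base pitch p_b = π·m·cos α = 6.652840
CR = (15.256745 + 30.482311 − 90.810500·sin 22.90900°)/6.652840 = 1.561645
contact ratio ≈ 1.5616

1.5616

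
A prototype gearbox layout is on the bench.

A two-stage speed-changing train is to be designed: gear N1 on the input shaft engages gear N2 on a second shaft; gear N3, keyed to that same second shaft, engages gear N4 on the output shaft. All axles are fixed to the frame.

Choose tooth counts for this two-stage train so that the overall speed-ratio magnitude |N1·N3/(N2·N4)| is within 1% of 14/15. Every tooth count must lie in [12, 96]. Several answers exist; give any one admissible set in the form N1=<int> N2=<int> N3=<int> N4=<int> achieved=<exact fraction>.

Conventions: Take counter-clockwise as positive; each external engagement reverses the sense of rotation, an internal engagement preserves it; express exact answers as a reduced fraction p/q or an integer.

class = fixed-axis compound train [2-stage, 14/15 wanted]
target = 14/15 in lowest terms: an exact hit needs N1·N3 = k·14 and N2·N4 = k·15 for one integer k, every count in [12, 96]; additionally prefer no 1:1 stage (N1 ≠ N2, N3 ≠ N4)
k = 1…11: no 1:1-free in-range split of k·14 and k·15 into factor pairs; take k = 12
k = 12: N1·N3 = 168 = 12·14, N2·N4 = 180 = 15·12
achieved = 12·14/(15·12) = 14/15; |achieved − target| = 0 ≤ 7/750 ✓

N1=12 N2=15 N3=14 N4=12 achieved=14/15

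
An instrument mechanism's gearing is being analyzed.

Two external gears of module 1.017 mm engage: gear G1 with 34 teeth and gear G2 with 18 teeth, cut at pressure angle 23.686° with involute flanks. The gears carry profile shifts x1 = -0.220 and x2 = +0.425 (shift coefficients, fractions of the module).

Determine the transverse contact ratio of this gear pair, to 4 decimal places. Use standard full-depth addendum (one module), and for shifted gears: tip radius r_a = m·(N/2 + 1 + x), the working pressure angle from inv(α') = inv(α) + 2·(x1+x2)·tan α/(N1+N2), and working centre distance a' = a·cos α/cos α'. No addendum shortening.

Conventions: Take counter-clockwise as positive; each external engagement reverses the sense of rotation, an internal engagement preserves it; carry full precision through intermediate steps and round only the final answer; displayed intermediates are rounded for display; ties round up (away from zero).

single-mesh involute tooth geometry (34T engaging 18T at module 1.017)
base radii: r_b1 = 15.832588, r_b2 = 8.381958
tip radii: r_a1 = 18.082260, r_a2 = 10.602225
inv(α') = inv(23.686°) + 2·(-0.220+0.425)·tan α/(34+18) = 0.02873803  ⇒  α' = 24.66901°
a' = a·cos α / cos α' = 26.4420·cos 23.686°/cos 24.66901° = 26.646461
action lengths: √(r_a1²−r_b1²) = 8.734831, √(r_a2²−r_b2²) = 6.492299
base pitch p_b = π·m·cos α = 2.925855
CR = (8.734831 + 6.492299 − 26.646461·sin 24.66901°)/2.925855 = 1.403195
contact ratio ≈ 1.4032

1.4032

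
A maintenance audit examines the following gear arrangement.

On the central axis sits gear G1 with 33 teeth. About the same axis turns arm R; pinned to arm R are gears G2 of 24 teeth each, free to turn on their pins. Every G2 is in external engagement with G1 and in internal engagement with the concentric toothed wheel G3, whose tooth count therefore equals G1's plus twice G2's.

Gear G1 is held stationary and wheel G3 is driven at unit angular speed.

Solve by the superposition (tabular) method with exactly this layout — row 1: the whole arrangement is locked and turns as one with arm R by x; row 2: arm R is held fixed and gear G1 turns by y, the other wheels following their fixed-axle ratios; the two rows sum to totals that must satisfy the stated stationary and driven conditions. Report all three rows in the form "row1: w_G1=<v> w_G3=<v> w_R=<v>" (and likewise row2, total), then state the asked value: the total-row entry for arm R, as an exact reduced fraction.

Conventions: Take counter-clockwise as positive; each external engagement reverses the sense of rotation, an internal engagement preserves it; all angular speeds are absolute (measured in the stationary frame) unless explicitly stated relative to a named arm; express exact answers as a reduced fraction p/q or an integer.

planetary set (33T centre, 24T on arm, 81T internal) — Willis relation
row 1 (train locked, turned with arm): all members turn x
row 2: sun turns y, ring = −(33/81)·y, arm 0
boundary: total ω_sun = x + y = 0 and total ω_ring = x − (33/81)·y = 1  ⇒  y = -27/38, x = 27/38
row 2 ring = −(33/81)·(-27/38) = 11/38
totals (row 1 + row 2): sun 27/38 + (-27/38) = 0, ring 27/38 + 11/38 = 1, arm 27/38 + 0 = 27/38
asked cell (total, arm) = 27/38

row1: w_G1=27/38 w_G3=27/38 w_R=27/38
row2: w_G1=-27/38 w_G3=11/38 w_R=0
total: w_G1=0 w_G3=1 w_R=27/38
asked value: 27/38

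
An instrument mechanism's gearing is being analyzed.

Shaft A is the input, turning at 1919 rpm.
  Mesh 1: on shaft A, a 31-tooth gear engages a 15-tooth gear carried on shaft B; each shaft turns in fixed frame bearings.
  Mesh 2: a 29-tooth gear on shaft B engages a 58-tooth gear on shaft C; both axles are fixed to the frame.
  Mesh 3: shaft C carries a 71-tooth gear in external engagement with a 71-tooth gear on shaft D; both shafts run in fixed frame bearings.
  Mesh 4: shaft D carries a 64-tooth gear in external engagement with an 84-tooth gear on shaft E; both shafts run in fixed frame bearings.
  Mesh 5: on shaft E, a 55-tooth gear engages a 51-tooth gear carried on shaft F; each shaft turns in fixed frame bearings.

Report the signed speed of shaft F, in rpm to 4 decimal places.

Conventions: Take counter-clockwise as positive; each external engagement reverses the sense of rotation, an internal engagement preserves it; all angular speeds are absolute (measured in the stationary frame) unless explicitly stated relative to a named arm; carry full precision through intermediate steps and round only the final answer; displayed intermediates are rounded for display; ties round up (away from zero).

-1629.3284 rpm

recognized (6 fixed axles, 5 meshes): fixed-axis compound train
mesh 1 [31T→15T]: ω = 1919.0000×31/15 = 3965.9333 rpm, sense flips to −
mesh 2 [29T→58T]: ω = 3965.9333×29/58 = 1982.9667 rpm, sense flips to +
mesh 3 [71T→71T]: ω = 1982.9667×71/71 = 1982.9667 rpm, sense flips to −
mesh 4 [64T→84T]: ω = 1982.9667×64/84 = 1510.8317 rpm, sense flips to +
mesh 5 [55T→51T]: ω = 1510.8317×55/51 = 1629.3284 rpm, sense flips to −
signed output speed = -1629.3284 rpm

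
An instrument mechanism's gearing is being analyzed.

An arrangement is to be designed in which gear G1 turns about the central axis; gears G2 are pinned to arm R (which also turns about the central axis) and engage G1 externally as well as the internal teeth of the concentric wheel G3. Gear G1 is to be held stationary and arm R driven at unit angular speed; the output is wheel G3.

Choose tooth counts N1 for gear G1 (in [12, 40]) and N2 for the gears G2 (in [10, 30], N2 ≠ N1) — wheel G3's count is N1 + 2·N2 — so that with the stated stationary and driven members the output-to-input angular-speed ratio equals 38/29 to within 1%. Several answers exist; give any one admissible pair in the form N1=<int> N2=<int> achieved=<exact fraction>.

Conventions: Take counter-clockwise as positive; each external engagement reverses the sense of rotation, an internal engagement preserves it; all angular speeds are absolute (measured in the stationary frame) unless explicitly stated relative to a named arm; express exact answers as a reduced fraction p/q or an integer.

class = planetary set [ratio 38/29 wanted; Willis about the carrier]
Willis with ω_sun = 0: ω_ring/ω_arm = (N1+N3)/N3; set equal to 38/29  ⇒  N3/N1 = 1/(38/29 − 1) = 29/9
N3 = N1 + 2·N2  ⇒  N2/N1 = (N3/N1 − 1)/2 = (29/9 − 1)/2 = 10/9
smallest multiple with N1 ≥ 12 and N2 ≥ 10: k = 2  ⇒  N1 = 2·9 = 18, N2 = 2·10 = 20 (N1 ≤ 40, N2 ≤ 30, N2 ≠ N1 ✓), N3 = 18 + 2·20 = 58
check: (N1+N3)/N3 with N1 = 18, N3 = 58 gives 38/29; |achieved − target| = 0 ≤ 19/1450 ✓

N1=18 N2=20 achieved=38/29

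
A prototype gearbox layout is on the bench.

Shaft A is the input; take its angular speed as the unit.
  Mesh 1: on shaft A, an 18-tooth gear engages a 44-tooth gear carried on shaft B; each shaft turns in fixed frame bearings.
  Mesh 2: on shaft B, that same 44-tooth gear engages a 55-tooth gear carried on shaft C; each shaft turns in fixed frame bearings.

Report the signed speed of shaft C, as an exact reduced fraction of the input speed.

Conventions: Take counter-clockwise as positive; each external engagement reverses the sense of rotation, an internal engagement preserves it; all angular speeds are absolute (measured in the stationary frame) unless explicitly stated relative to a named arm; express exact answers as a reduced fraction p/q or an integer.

18/55

2-mesh fixed-axis compound train (all bearings frame-fixed)
mesh 1 [18T→44T]: |ω|/ω_in = 1×18/44 = 9/22, sense flips to −
mesh 2 [44T→55T]: |ω|/ω_in = (9/22)×44/55 = 18/55, sense flips to +
signed output speed (× input speed) = 18/55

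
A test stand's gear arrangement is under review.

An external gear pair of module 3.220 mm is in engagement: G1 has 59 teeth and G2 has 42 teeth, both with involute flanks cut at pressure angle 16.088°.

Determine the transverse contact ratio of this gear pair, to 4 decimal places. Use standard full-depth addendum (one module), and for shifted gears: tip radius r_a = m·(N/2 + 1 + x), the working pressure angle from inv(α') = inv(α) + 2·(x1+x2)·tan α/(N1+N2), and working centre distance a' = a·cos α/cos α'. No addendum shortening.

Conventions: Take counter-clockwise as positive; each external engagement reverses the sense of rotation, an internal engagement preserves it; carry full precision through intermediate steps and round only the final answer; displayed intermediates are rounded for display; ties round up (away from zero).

single-mesh involute tooth geometry (59T engaging 42T at module 3.220)
base radii: r_b1 = 91.269927, r_b2 = 64.971812
tip radii: r_a1 = 98.210000, r_a2 = 70.840000
no profile shift: α' = α, a' = a
action lengths: √(r_a1²−r_b1²) = 36.262991, √(r_a2²−r_b2²) = 28.230643
base pitch p_b = π·m·cos α = 9.719760
CR = (36.262991 + 28.230643 − 162.610000·sin 16.08800°)/9.719760 = 1.999249
contact ratio ≈ 1.9992

1.9992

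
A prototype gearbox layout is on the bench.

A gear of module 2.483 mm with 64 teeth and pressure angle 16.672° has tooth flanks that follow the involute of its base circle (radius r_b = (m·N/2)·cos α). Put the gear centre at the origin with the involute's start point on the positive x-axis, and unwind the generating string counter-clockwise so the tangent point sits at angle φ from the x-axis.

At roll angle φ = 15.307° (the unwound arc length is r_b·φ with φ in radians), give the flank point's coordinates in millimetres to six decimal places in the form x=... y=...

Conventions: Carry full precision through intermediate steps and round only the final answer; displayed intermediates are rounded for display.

x=78.783933 y=0.480345

class = single-mesh tooth geometry [base-circle involute, m = 2.483, 64T]
pitch radius r_p = m·N/2 = 2.483·64/2 = 79.456000
base radius r_b = r_p·cos α = 79.456000·cos 16.672° = 76.115893
roll angle φ = 15.307° = 0.26715755 rad
x = r_b·(cos φ + φ·sin φ) = 78.783933
y = r_b·(sin φ − φ·cos φ) = 0.480345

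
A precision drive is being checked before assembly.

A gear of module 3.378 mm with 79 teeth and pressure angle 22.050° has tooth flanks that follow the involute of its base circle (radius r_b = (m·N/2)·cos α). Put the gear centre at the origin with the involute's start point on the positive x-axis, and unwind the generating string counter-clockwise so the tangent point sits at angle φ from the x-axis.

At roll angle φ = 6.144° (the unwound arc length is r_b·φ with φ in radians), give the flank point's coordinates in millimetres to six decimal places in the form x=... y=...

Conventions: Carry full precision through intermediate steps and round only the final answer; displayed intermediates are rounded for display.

x=124.380404 y=0.050773

topology: single-mesh involute geometry — m = 3.378, N = 79
pitch radius r_p = m·N/2 = 3.378·79/2 = 133.431000
base radius r_b = r_p·cos α = 133.431000·cos 22.050° = 123.671402
roll angle φ = 6.144° = 0.10723303 rad
x = r_b·(cos φ + φ·sin φ) = 124.380404
y = r_b·(sin φ − φ·cos φ) = 0.050773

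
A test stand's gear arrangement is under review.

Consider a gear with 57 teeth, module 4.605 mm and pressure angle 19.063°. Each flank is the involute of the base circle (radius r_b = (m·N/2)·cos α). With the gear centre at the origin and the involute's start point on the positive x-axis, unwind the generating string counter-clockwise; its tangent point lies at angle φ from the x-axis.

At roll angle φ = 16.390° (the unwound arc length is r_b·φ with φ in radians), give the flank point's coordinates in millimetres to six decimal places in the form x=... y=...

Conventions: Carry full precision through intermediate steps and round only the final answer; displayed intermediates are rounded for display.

x=129.017116 y=0.959996

class = single-mesh tooth geometry [base-circle involute, m = 4.605, 57T]
pitch radius r_p = m·N/2 = 4.605·57/2 = 131.242500
base radius r_b = r_p·cos α = 131.242500·cos 19.063° = 124.045164
roll angle φ = 16.390° = 0.28605946 rad
x = r_b·(cos φ + φ·sin φ) = 129.017116
y = r_b·(sin φ − φ·cos φ) = 0.959996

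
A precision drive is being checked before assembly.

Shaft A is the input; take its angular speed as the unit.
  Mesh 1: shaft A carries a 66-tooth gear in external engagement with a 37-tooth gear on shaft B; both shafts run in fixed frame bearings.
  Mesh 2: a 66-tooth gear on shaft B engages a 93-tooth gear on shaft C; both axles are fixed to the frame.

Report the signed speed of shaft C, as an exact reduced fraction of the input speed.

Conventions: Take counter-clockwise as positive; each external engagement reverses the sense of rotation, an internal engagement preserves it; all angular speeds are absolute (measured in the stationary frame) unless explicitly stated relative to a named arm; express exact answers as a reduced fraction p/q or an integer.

1452/1147

2-mesh fixed-axis compound train (all bearings frame-fixed)
mesh 1 [66T→37T]: |ω|/ω_in = 1×66/37 = 66/37, sense flips to −
mesh 2 [66T→93T]: |ω|/ω_in = (66/37)×66/93 = 1452/1147, sense flips to +
signed output speed (× input speed) = 1452/1147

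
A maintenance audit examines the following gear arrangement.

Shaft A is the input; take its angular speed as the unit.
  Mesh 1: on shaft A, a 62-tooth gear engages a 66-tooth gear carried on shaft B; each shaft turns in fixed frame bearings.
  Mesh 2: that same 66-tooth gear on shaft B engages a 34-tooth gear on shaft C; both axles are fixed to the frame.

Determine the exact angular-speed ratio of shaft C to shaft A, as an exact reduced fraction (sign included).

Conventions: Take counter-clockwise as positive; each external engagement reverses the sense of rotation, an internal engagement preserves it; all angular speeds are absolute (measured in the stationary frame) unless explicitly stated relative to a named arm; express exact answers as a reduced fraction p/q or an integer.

31/17

class = fixed-axis compound train [2 meshes; 2 ratios multiply, 2 sense flips]
mesh 1 [62T→66T]: running ratio 31/33, sense −
mesh 2 [66T→34T]: running ratio 31/17, sense +
ω_out/ω_in = 31/17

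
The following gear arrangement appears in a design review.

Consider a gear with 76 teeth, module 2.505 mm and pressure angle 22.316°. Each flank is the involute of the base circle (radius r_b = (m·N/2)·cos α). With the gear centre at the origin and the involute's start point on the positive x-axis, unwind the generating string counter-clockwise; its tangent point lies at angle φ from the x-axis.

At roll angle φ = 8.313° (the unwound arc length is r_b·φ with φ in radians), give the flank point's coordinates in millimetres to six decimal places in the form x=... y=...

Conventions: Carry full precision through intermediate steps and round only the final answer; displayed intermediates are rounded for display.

x=88.982628 y=0.089465

topology: single-mesh involute geometry — m = 2.505, N = 76
pitch radius r_p = m·N/2 = 2.505·76/2 = 95.190000
base radius r_b = r_p·cos α = 95.190000·cos 22.316° = 88.060623
roll angle φ = 8.313° = 0.14508922 rad
x = r_b·(cos φ + φ·sin φ) = 88.982628
y = r_b·(sin φ − φ·cos φ) = 0.089465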